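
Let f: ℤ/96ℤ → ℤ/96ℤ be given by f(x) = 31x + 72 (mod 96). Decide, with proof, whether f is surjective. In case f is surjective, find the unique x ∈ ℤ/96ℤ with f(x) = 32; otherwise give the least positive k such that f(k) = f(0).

Recall that surjectivity means every element of the codomain has a preimage under f.
Since gcd(31, 96) = 1, 31 is invertible modulo 96. Euclid's algorithm: 96 = 3·31 + 3, 31 = 10·3 + 1; back-substituting gives 1 = 31·31 − 10·96, so 31⁻¹ ≡ 31 (mod 96).
For any y ∈ ℤ/96ℤ, x = 31(y − 72) mod 96 satisfies f(x) = 31·31(y − 72) + 72 ≡ y (since 31·31 ≡ 1 mod 96). So every y has a preimage.
Hence f is surjective.
Since f is surjective, we find f⁻¹(32): we need 31x ≡ 32 − 72 ≡ 56 (mod 96). Using 31⁻¹ = 31: x ≡ 31·56 = 1736 = 18·96 + 8, so x = 8.
Check: f(8) = 31·8 + 72 = 320 = 3·96 + 32 ≡ 32 (mod 96).

8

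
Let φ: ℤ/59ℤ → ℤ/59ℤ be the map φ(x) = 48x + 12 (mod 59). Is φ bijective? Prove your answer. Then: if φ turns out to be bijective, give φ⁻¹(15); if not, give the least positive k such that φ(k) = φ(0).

48

If φ(x_1) = φ(x_2), then 48x_1 ≡ 48x_2 (mod 59). Because gcd(48, 59) = 1, we may cancel 48 to get x_1 ≡ x_2 (mod 59).
We now compute 48⁻¹ mod 59 explicitly. Euclid's algorithm: 59 = 1·48 + 11, 48 = 4·11 + 4, 11 = 2·4 + 3, 4 = 1·3 + 1; back-substituting gives 1 = 16·48 − 13·59, so 48⁻¹ ≡ 16 (mod 59).
Then y ↦ 16(y − 12) is a two-sided inverse to φ, so every y ∈ ℤ/59ℤ has a preimage.
Therefore φ is bijective.
Since φ is bijective, we find φ⁻¹(15): we need 48x ≡ 15 − 12 ≡ 3 (mod 59). Using 48⁻¹ = 16: x ≡ 16·3 = 48, so x = 48.
Check: φ(48) = 48·48 + 12 = 2316 = 39·59 + 15 ≡ 15 (mod 59).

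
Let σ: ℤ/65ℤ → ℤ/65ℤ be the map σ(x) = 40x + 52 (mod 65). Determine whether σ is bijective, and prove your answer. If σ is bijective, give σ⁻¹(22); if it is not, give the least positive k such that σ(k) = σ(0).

13

By definition, injectivity means: for all s, t in the domain, σ(s) = σ(t) implies s = t.
We have gcd(40, 65) = 5 > 1. Taking s = 0 and t = 13: σ(0) = 52 and σ(13) = 40·13 + 52 = 572 ≡ 52 (mod 65).
So σ(0) = σ(13) while 0 ≠ 13, therefore σ is not injective, hence not bijective.
Since σ is not bijective, we find the least positive k with σ(k) = σ(0): this means 40k ≡ 0 (mod 65), i.e. 65 ∣ 40k. Since gcd(40, 65) = 5, dividing through by 5 this holds exactly when 13 ∣ 8k, and as gcd(8, 13) = 1, exactly when 13 ∣ k.
The smallest positive such k is 13.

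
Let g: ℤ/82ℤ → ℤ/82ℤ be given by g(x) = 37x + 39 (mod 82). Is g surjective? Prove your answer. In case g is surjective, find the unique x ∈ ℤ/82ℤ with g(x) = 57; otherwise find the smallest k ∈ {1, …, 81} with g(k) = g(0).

Since gcd(37, 82) = 1, 37 is invertible modulo 82. Euclid's algorithm: 82 = 2·37 + 8, 37 = 4·8 + 5, 8 = 1·5 + 3, 5 = 1·3 + 2, 3 = 1·2 + 1; back-substituting gives 1 = 51·37 − 23·82, so 37⁻¹ ≡ 51 (mod 82).
Then y ↦ 51(y − 39) is a two-sided inverse to g, so every y ∈ ℤ/82ℤ has a preimage.
Therefore g is surjective.
Since g is surjective, we find g⁻¹(57): we need 37x ≡ 57 − 39 ≡ 18 (mod 82). Using 37⁻¹ = 51: x ≡ 51·18 = 918 = 11·82 + 16, so x = 16.
Check: g(16) = 37·16 + 39 = 631 = 7·82 + 57 ≡ 57 (mod 82).

16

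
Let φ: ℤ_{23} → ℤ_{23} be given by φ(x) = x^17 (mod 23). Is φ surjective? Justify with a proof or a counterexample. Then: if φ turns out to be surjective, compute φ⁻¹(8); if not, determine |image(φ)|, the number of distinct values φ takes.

Since 23 is prime, the nonzero elements of ℤ_{23} form a cyclic group of order 22.
As gcd(17, 22) = 1, raising to the 17th power is a bijection on this group: if u^17 ≡ v^17 then (uv^{−1})^17 = 1, and the only element of order dividing gcd(17, 22) = 1 is 1, so u = v.
With φ(0) = 0 this makes φ injective on all of ℤ_{23}, hence bijective (finite equal-size domain and codomain). In particular φ is surjective.
Since φ is surjective, we find the preimage of 8. The inverse of x ↦ x^17 on (ℤ_{23})^× is x ↦ x^13, because 17·13 = 221 = 10·22 + 1 ≡ 1 (mod 22) and x^{22} = 1 for x ≠ 0 (Fermat). So φ⁻¹(8) = 8^13 mod 23.
Repeated squaring mod 23: 8^1 ≡ 8, 8^2 ≡ 8² = 64 ≡ 18, 8^4 ≡ 18² = 324 ≡ 2, 8^8 ≡ 2² = 4. Since 13 = 8 + 4 + 1, 8^13 ≡ 4·2·8: 4·2 = 8, then 8·8 = 64 ≡ 18. So 8^13 ≡ 18 (mod 23).
Hence φ⁻¹(8) = 18.

18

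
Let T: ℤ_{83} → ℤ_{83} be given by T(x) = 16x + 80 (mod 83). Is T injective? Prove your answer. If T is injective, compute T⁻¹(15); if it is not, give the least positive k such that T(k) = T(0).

53

If T(s) = T(t), then 16s ≡ 16t (mod 83). Because gcd(16, 83) = 1, we may cancel 16 to get s ≡ t (mod 83).
So T is injective.
We now compute 16⁻¹ mod 83 explicitly. Euclid's algorithm: 83 = 5·16 + 3, 16 = 5·3 + 1; back-substituting gives 1 = 26·16 − 5·83, so 16⁻¹ ≡ 26 (mod 83).
Since T is injective, we compute T⁻¹(15): solve 16x + 80 ≡ 15 (mod 83), i.e. 16x ≡ 18 (mod 83).
Multiplying by 16⁻¹ = 26 gives x ≡ 26·18 = 468 = 5·83 + 53 ≡ 53 (mod 83).
Check: T(53) = 16·53 + 80 = 928 = 11·83 + 15 ≡ 15 (mod 83).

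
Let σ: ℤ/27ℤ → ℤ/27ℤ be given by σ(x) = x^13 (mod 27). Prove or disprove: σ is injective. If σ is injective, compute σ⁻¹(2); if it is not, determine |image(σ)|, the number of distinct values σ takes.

19

σ(0) = 0^13 = 0.
σ(3): Repeated squaring mod 27: 3^1 ≡ 3, 3^2 ≡ 3² = 9, 3^4 ≡ 9² = 81 ≡ 0, 3^8 ≡ 0² = 0. Since 13 = 8 + 4 + 1, 3^13 ≡ 0·0·3: 0·0 = 0, then 0·3 = 0. So 3^13 ≡ 0 (mod 27).
So σ(0) = σ(3) = 0 while 0 ≠ 3, thus σ is not injective.
Since σ is not injective, we determine |image(σ)|. Computing x^13 mod 27 for each x (by repeated squaring, reducing mod 27 at every step), the values σ(0), σ(1), …, σ(26) are: 0, 1, 11, 0, 13, 23, 0, 25, 8, 0, 10, 20, 0, 22, 5, 0, 7, 17, 0, 19, 2, 0, 4, 14, 0, 16, 26.
The distinct values are {0, 1, 2, 4, 5, 7, 8, 10, 11, 13, 14, 16, 17, 19, 20, 22, 23, 25, 26}; there are 19 of them.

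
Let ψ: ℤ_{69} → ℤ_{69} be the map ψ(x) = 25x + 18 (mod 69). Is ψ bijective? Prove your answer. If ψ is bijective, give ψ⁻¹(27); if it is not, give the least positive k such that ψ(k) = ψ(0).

39

Suppose ψ(u) = ψ(v) in ℤ_{69}. Then 25u + 18 ≡ 25v + 18 (mod 69), hence 25(u − v) ≡ 0 (mod 69).
Since gcd(25, 69) = 1, 25 is invertible modulo 69, therefore u − v ≡ 0 (mod 69), i.e. u = v.
We now compute 25⁻¹ mod 69 explicitly. Euclid's algorithm: 69 = 2·25 + 19, 25 = 1·19 + 6, 19 = 3·6 + 1; back-substituting gives 1 = 58·25 − 21·69, so 25⁻¹ ≡ 58 (mod 69).
Then y ↦ 58(y − 18) is a two-sided inverse to ψ, so every y ∈ ℤ_{69} has a preimage.
Thus ψ is bijective.
Since ψ is bijective, we find ψ⁻¹(27): we need 25x ≡ 27 − 18 ≡ 9 (mod 69). Using 25⁻¹ = 58: x ≡ 58·9 = 522 = 7·69 + 39, so x = 39.
Check: ψ(39) = 25·39 + 18 = 993 = 14·69 + 27 ≡ 27 (mod 69).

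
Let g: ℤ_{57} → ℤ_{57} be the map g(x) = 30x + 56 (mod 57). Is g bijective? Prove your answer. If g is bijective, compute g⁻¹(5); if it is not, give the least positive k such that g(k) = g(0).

19

We have gcd(30, 57) = 3 > 1. Taking x_1 = 0 and x_2 = 19: g(0) = 56 and g(19) = 30·19 + 56 = 626 ≡ 56 (mod 57).
So g(0) = g(19) while 0 ≠ 19, hence g is not injective, hence not bijective.
Since g is not bijective, we find the least positive k with g(k) = g(0): this means 30k ≡ 0 (mod 57), i.e. 57 ∣ 30k. Since gcd(30, 57) = 3, dividing through by 3 this holds exactly when 19 ∣ 10k, and as gcd(10, 19) = 1, exactly when 19 ∣ k.
The smallest positive such k is 19.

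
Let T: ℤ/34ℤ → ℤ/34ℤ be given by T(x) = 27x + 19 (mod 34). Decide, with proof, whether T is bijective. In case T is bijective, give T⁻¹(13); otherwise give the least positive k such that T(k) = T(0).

30

If T(u) = T(v), then 27u ≡ 27v (mod 34). Because gcd(27, 34) = 1, we may cancel 27 to get u ≡ v (mod 34).
We now compute 27⁻¹ mod 34 explicitly. Euclid's algorithm: 34 = 1·27 + 7, 27 = 3·7 + 6, 7 = 1·6 + 1; back-substituting gives 1 = 29·27 − 23·34, so 27⁻¹ ≡ 29 (mod 34).
Then y ↦ 29(y − 19) is a two-sided inverse to T, so every y ∈ ℤ/34ℤ has a preimage.
Therefore T is bijective.
Since T is bijective, we find T⁻¹(13): we need 27x ≡ 13 − 19 ≡ 28 (mod 34). Using 27⁻¹ = 29: x ≡ 29·28 = 812 = 23·34 + 30, so x = 30.
Check: T(30) = 27·30 + 19 = 829 = 24·34 + 13 ≡ 13 (mod 34).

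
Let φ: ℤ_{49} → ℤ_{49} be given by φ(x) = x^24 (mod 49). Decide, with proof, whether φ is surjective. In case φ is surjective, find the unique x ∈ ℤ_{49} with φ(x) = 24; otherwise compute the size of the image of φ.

8

φ(3): Repeated squaring mod 49: 3^1 ≡ 3, 3^2 ≡ 3² = 9, 3^4 ≡ 9² = 81 ≡ 32, 3^8 ≡ 32² = 1024 ≡ 44, 3^16 ≡ 44² = 1936 ≡ 25. Since 24 = 16 + 8, 3^24 ≡ 25·44: 25·44 = 1100 ≡ 22. So 3^24 ≡ 22 (mod 49).
φ(5): Repeated squaring mod 49: 5^1 ≡ 5, 5^2 ≡ 5² = 25, 5^4 ≡ 25² = 625 ≡ 37, 5^8 ≡ 37² = 1369 ≡ 46, 5^16 ≡ 46² = 2116 ≡ 9. Since 24 = 16 + 8, 5^24 ≡ 9·46: 9·46 = 414 ≡ 22. So 5^24 ≡ 22 (mod 49).
So φ(3) = φ(5) = 22 while 3 ≠ 5, therefore φ is not injective.
A non-injective map from the 49-element set ℤ_{49} to itself takes at most 48 distinct values, so it cannot be surjective. Therefore φ is not surjective.
Since φ is not surjective, we determine |image(φ)|. Computing x^24 mod 49 for each x (by repeated squaring, reducing mod 49 at every step), the values φ(0), φ(1), …, φ(48) are: 0, 1, 8, 22, 15, 22, 29, 0, 22, 43, 29, 8, 36, 8, 0, 43, 29, 36, 1, 1, 36, 0, 15, 15, 43, 43, 15, 15, 0, 36, 1, 1, 36, 29, 43, 0, 8, 36, 8, 29, 43, 22, 0, 29, 22, 15, 22, 8, 1.
The distinct values are {0, 1, 8, 15, 22, 29, 36, 43}; there are 8 of them.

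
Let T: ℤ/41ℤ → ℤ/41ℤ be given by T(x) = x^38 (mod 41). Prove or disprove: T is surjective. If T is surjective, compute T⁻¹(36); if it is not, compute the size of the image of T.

T(20): Repeated squaring mod 41: 20^1 ≡ 20, 20^2 ≡ 20² = 400 ≡ 31, 20^4 ≡ 31² = 961 ≡ 18, 20^8 ≡ 18² = 324 ≡ 37, 20^16 ≡ 37² = 1369 ≡ 16, 20^32 ≡ 16² = 256 ≡ 10. Since 38 = 32 + 4 + 2, 20^38 ≡ 10·18·31: 10·18 = 180 ≡ 16, then 16·31 = 496 ≡ 4. So 20^38 ≡ 4 (mod 41).
T(21): Repeated squaring mod 41: 21^1 ≡ 21, 21^2 ≡ 21² = 441 ≡ 31, 21^4 ≡ 31² = 961 ≡ 18, 21^8 ≡ 18² = 324 ≡ 37, 21^16 ≡ 37² = 1369 ≡ 16, 21^32 ≡ 16² = 256 ≡ 10. Since 38 = 32 + 4 + 2, 21^38 ≡ 10·18·31: 10·18 = 180 ≡ 16, then 16·31 = 496 ≡ 4. So 21^38 ≡ 4 (mod 41).
So T(20) = T(21) = 4 while 20 ≠ 21, so T is not injective.
A non-injective map from the 41-element set ℤ/41ℤ to itself takes at most 40 distinct values, so it cannot be surjective. Hence T is not surjective.
Since T is not surjective, we determine |image(T)|. Computing x^38 mod 41 for each x (by repeated squaring, reducing mod 41 at every step), the values T(0), T(1), …, T(40) are: 0, 1, 31, 32, 18, 23, 8, 36, 25, 40, 16, 20, 2, 33, 9, 39, 37, 21, 10, 5, 4, 4, 5, 10, 21, 37, 39, 9, 33, 2, 20, 16, 40, 25, 36, 8, 23, 18, 32, 31, 1.
The distinct values are {0, 1, 2, 4, 5, 8, 9, 10, 16, 18, 20, 21, 23, 25, 31, 32, 33, 36, 37, 39, 40}; there are 21 of them.

21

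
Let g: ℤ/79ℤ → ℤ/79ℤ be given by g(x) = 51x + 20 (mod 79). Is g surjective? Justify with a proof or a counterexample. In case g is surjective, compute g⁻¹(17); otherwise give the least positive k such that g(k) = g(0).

Since gcd(51, 79) = 1, 51 is invertible modulo 79. Euclid's algorithm: 79 = 1·51 + 28, 51 = 1·28 + 23, 28 = 1·23 + 5, 23 = 4·5 + 3, 5 = 1·3 + 2, 3 = 1·2 + 1; back-substituting gives 1 = 31·51 − 20·79, so 51⁻¹ ≡ 31 (mod 79).
Then y ↦ 31(y − 20) is a two-sided inverse to g, so every y ∈ ℤ/79ℤ has a preimage.
Thus g is surjective.
Since g is surjective, we compute g⁻¹(17): solve 51x + 20 ≡ 17 (mod 79), i.e. 51x ≡ 76 (mod 79).
Multiplying by 51⁻¹ = 31 gives x ≡ 31·76 = 2356 = 29·79 + 65 ≡ 65 (mod 79).
Check: g(65) = 51·65 + 20 = 3335 = 42·79 + 17 ≡ 17 (mod 79).

65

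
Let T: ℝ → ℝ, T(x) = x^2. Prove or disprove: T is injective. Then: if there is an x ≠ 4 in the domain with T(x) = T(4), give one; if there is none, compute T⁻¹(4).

T(4) = 16 = (−4)^2 = T(−4) (since 2 is even), with 4 ≠ −4. So T is not injective.
For the follow-up, such an x exists: taking x = −4 ∈ ℝ gives T(−4) = 16 = T(4) with −4 ≠ 4.

-4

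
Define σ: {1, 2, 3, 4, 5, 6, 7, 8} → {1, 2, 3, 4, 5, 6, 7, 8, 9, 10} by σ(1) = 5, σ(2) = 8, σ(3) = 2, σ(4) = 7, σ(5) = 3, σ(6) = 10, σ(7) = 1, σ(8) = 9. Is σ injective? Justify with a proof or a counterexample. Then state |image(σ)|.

8

The values σ(1), …, σ(8) are 5, 8, 2, 7, 3, 10, 1, 9 — all distinct.
So σ(u) = σ(v) only when u = v, and σ is injective.
The image of σ is {1, 2, 3, 5, 7, 8, 9, 10}, which has 8 elements.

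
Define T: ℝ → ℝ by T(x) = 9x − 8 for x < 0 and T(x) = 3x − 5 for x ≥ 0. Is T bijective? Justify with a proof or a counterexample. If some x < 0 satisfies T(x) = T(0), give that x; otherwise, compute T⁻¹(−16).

Both pieces are strictly increasing (slopes 9 and 3), so each is injective on its own interval.
The left piece maps (−∞, 0) onto (−∞, −8); the right piece maps [0, ∞) onto [−5, ∞).
The images leave a gap (−8 has no preimage), so T is not surjective, hence not bijective.
Because the two images are disjoint, no x < 0 has T(x) = T(0), so we compute T⁻¹(−16): −16 lies in (−∞, −8), so solve 9x − 8 = −16: x = (−16 + 8)/9 = −8/9.

-8/9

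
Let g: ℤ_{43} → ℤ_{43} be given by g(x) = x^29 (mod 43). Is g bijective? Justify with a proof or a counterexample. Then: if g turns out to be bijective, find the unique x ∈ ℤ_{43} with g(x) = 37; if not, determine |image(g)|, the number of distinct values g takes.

Since 43 is prime, the nonzero elements of ℤ_{43} form a cyclic group of order 42.
As gcd(29, 42) = 1, raising to the 29th power is a bijection on this group: if x_1^29 ≡ x_2^29 then (x_1x_2^{−1})^29 = 1, and the only element of order dividing gcd(29, 42) = 1 is 1, so x_1 = x_2.
With g(0) = 0 this makes g injective on all of ℤ_{43}, hence bijective (finite equal-size domain and codomain). In particular g is bijective.
Since g is bijective, we find the preimage of 37. The inverse of x ↦ x^29 on (ℤ_{43})^× is x ↦ x^29, because 29·29 = 841 = 20·42 + 1 ≡ 1 (mod 42) and x^{42} = 1 for x ≠ 0 (Fermat). So g⁻¹(37) = 37^29 mod 43.
Repeated squaring mod 43: 37^1 ≡ 37, 37^2 ≡ 37² = 1369 ≡ 36, 37^4 ≡ 36² = 1296 ≡ 6, 37^8 ≡ 6² = 36, 37^16 ≡ 36² = 1296 ≡ 6. Since 29 = 16 + 8 + 4 + 1, 37^29 ≡ 6·36·6·37: 6·36 = 216 ≡ 1, then 1·6 = 6, then 6·37 = 222 ≡ 7. So 37^29 ≡ 7 (mod 43).
Hence g⁻¹(37) = 7.

7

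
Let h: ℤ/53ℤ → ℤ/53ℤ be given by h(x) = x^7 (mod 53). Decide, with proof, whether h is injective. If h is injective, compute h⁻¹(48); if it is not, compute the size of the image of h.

8

Since 53 is prime, the nonzero elements of ℤ/53ℤ form a cyclic group of order 52.
As gcd(7, 52) = 1, raising to the 7th power is a bijection on this group: if x_1^7 ≡ x_2^7 then (x_1x_2^{−1})^7 = 1, and the only element of order dividing gcd(7, 52) = 1 is 1, so x_1 = x_2.
With h(0) = 0 this makes h injective on all of ℤ/53ℤ, hence bijective (finite equal-size domain and codomain). In particular h is injective.
Since h is injective, we find the preimage of 48. The inverse of x ↦ x^7 on (ℤ/53ℤ)^× is x ↦ x^15, because 7·15 = 105 = 2·52 + 1 ≡ 1 (mod 52) and x^{52} = 1 for x ≠ 0 (Fermat). So h⁻¹(48) = 48^15 mod 53.
Repeated squaring mod 53: 48^1 ≡ 48, 48^2 ≡ 48² = 2304 ≡ 25, 48^4 ≡ 25² = 625 ≡ 42, 48^8 ≡ 42² = 1764 ≡ 15. Since 15 = 8 + 4 + 2 + 1, 48^15 ≡ 15·42·25·48: 15·42 = 630 ≡ 47, then 47·25 = 1175 ≡ 9, then 9·48 = 432 ≡ 8. So 48^15 ≡ 8 (mod 53).
Hence h⁻¹(48) = 8.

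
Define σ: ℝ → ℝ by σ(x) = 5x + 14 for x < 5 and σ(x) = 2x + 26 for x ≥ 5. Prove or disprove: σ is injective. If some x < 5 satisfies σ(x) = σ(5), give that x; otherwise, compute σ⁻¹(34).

22/5

Both pieces are strictly increasing (slopes 5 and 2), so each is injective on its own interval.
The left piece maps (−∞, 5) onto (−∞, 39); the right piece maps [5, ∞) onto [36, ∞).
These images overlap. In particular σ(5) = 36 (right piece), and solving 5x + 14 = 36 on the left piece gives x = 22/5 < 5.
So σ(22/5) = σ(5) with 22/5 ≠ 5, and σ is not injective. This x = 22/5 is the requested value below 5.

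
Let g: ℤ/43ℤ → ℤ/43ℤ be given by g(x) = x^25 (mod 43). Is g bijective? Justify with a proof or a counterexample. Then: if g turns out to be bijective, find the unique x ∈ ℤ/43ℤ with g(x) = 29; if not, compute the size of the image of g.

Since 43 is prime, the nonzero elements of ℤ/43ℤ form a cyclic group of order 42.
As gcd(25, 42) = 1, raising to the 25th power is a bijection on this group: if a^25 ≡ b^25 then (ab^{−1})^25 = 1, and the only element of order dividing gcd(25, 42) = 1 is 1, so a = b.
With g(0) = 0 this makes g injective on all of ℤ/43ℤ, hence bijective (finite equal-size domain and codomain). In particular g is bijective.
Since g is bijective, we find the preimage of 29. The inverse of x ↦ x^25 on (ℤ/43ℤ)^× is x ↦ x^37, because 25·37 = 925 = 22·42 + 1 ≡ 1 (mod 42) and x^{42} = 1 for x ≠ 0 (Fermat). So g⁻¹(29) = 29^37 mod 43.
Repeated squaring mod 43: 29^1 ≡ 29, 29^2 ≡ 29² = 841 ≡ 24, 29^4 ≡ 24² = 576 ≡ 17, 29^8 ≡ 17² = 289 ≡ 31, 29^16 ≡ 31² = 961 ≡ 15, 29^32 ≡ 15² = 225 ≡ 10. Since 37 = 32 + 4 + 1, 29^37 ≡ 10·17·29: 10·17 = 170 ≡ 41, then 41·29 = 1189 ≡ 28. So 29^37 ≡ 28 (mod 43).
Hence g⁻¹(29) = 28.

28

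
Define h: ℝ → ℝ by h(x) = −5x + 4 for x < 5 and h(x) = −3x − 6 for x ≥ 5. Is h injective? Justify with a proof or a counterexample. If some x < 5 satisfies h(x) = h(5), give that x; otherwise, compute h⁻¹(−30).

Both pieces are strictly decreasing (slopes −5 and −3), so each is injective on its own interval.
The left piece maps (−∞, 5) onto (−21, ∞); the right piece maps [5, ∞) onto (−∞, −21].
These images are disjoint, so no value is attained by both pieces. So h is injective.
Because the two images are disjoint, no x < 5 has h(x) = h(5), so we compute h⁻¹(−30): −30 lies in (−∞, −21], so solve −3x − 6 = −30: x = (−30 + 6)/(−3) = 8.

8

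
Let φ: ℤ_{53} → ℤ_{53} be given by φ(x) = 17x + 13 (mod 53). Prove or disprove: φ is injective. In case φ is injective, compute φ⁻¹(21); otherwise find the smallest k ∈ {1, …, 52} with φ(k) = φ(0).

Recall: injectivity means: for all s, t in the domain, φ(s) = φ(t) implies s = t.
If φ(s) = φ(t), then 17s ≡ 17t (mod 53). Because gcd(17, 53) = 1, we may cancel 17 to get s ≡ t (mod 53).
Therefore φ is injective.
We now compute 17⁻¹ mod 53 explicitly. Euclid's algorithm: 53 = 3·17 + 2, 17 = 8·2 + 1; back-substituting gives 1 = 25·17 − 8·53, so 17⁻¹ ≡ 25 (mod 53).
Since φ is injective, we find φ⁻¹(21): we need 17x ≡ 21 − 13 ≡ 8 (mod 53). Using 17⁻¹ = 25: x ≡ 25·8 = 200 = 3·53 + 41, so x = 41.
Check: φ(41) = 17·41 + 13 = 710 = 13·53 + 21 ≡ 21 (mod 53).

41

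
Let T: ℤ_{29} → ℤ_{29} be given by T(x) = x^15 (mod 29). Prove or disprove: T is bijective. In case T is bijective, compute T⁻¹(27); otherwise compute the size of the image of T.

2

Since 29 is prime, the nonzero elements of ℤ_{29} form a cyclic group of order 28.
As gcd(15, 28) = 1, raising to the 15th power is a bijection on this group: if x_1^15 ≡ x_2^15 then (x_1x_2^{−1})^15 = 1, and the only element of order dividing gcd(15, 28) = 1 is 1, so x_1 = x_2.
With T(0) = 0 this makes T injective on all of ℤ_{29}, hence bijective (finite equal-size domain and codomain). In particular T is bijective.
Since T is bijective, we find the preimage of 27. The inverse of x ↦ x^15 on (ℤ_{29})^× is x ↦ x^15, because 15·15 = 225 = 8·28 + 1 ≡ 1 (mod 28) and x^{28} = 1 for x ≠ 0 (Fermat). So T⁻¹(27) = 27^15 mod 29.
Repeated squaring mod 29: 27^1 ≡ 27, 27^2 ≡ 27² = 729 ≡ 4, 27^4 ≡ 4² = 16, 27^8 ≡ 16² = 256 ≡ 24. Since 15 = 8 + 4 + 2 + 1, 27^15 ≡ 24·16·4·27: 24·16 = 384 ≡ 7, then 7·4 = 28, then 28·27 = 756 ≡ 2. So 27^15 ≡ 2 (mod 29).
Hence T⁻¹(27) = 2.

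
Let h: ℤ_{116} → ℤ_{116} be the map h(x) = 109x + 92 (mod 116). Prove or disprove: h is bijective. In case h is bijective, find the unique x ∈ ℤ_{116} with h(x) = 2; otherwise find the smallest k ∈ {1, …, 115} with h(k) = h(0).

46

If h(s) = h(t), then 109s ≡ 109t (mod 116). Because gcd(109, 116) = 1, we may cancel 109 to get s ≡ t (mod 116).
We now compute 109⁻¹ mod 116 explicitly. Euclid's algorithm: 116 = 1·109 + 7, 109 = 15·7 + 4, 7 = 1·4 + 3, 4 = 1·3 + 1; back-substituting gives 1 = 33·109 − 31·116, so 109⁻¹ ≡ 33 (mod 116).
Then y ↦ 33(y − 92) is a two-sided inverse to h, so every y ∈ ℤ_{116} has a preimage.
Thus h is bijective.
Since h is bijective, we compute h⁻¹(2): solve 109x + 92 ≡ 2 (mod 116), i.e. 109x ≡ 26 (mod 116).
Multiplying by 109⁻¹ = 33 gives x ≡ 33·26 = 858 = 7·116 + 46 ≡ 46 (mod 116).
Check: h(46) = 109·46 + 92 = 5106 = 44·116 + 2 ≡ 2 (mod 116).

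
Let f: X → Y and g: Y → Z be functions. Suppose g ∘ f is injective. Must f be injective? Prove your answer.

injective

Suppose f(a) = f(b). Applying g: (g ∘ f)(a) = (g ∘ f)(b). Since g ∘ f is injective, a = b. Thus f is injective.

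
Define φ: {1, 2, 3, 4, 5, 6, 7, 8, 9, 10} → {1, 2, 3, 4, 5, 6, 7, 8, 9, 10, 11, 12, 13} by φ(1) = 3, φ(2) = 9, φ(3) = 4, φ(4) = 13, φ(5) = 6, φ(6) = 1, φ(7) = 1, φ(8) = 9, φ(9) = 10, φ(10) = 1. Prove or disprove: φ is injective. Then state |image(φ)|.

φ(6) = 1 = φ(7) with 6 ≠ 7, so φ is not injective.
The image of φ is {1, 3, 4, 6, 9, 10, 13}, which has 7 elements.

7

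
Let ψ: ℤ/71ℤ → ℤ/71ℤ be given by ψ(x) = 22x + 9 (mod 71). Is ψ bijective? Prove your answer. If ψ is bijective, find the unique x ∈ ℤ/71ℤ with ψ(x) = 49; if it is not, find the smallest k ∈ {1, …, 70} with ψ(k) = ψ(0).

If ψ(a) = ψ(b), then 22a ≡ 22b (mod 71). Because gcd(22, 71) = 1, we may cancel 22 to get a ≡ b (mod 71).
We now compute 22⁻¹ mod 71 explicitly. Euclid's algorithm: 71 = 3·22 + 5, 22 = 4·5 + 2, 5 = 2·2 + 1; back-substituting gives 1 = 42·22 − 13·71, so 22⁻¹ ≡ 42 (mod 71).
For any y ∈ ℤ/71ℤ, x = 42(y − 9) mod 71 satisfies ψ(x) = 22·42(y − 9) + 9 ≡ y (since 22·42 ≡ 1 mod 71). So every y has a preimage.
Hence ψ is bijective.
Since ψ is bijective, we compute ψ⁻¹(49): solve 22x + 9 ≡ 49 (mod 71), i.e. 22x ≡ 40 (mod 71).
Multiplying by 22⁻¹ = 42 gives x ≡ 42·40 = 1680 = 23·71 + 47 ≡ 47 (mod 71).
Check: ψ(47) = 22·47 + 9 = 1043 = 14·71 + 49 ≡ 49 (mod 71).

47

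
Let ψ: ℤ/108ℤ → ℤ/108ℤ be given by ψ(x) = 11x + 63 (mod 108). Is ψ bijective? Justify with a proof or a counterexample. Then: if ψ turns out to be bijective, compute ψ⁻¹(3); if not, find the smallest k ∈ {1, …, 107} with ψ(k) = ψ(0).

24

Recall that injectivity means: for all u, v in the domain, ψ(u) = ψ(v) implies u = v.
Suppose ψ(u) = ψ(v) in ℤ/108ℤ. Then 11u + 63 ≡ 11v + 63 (mod 108), hence 11(u − v) ≡ 0 (mod 108).
Since gcd(11, 108) = 1, 11 is invertible modulo 108, hence u − v ≡ 0 (mod 108), i.e. u = v.
We now compute 11⁻¹ mod 108 explicitly. Euclid's algorithm: 108 = 9·11 + 9, 11 = 1·9 + 2, 9 = 4·2 + 1; back-substituting gives 1 = 59·11 − 6·108, so 11⁻¹ ≡ 59 (mod 108).
Then y ↦ 59(y − 63) is a two-sided inverse to ψ, so every y ∈ ℤ/108ℤ has a preimage.
Therefore ψ is bijective.
Since ψ is bijective, we find ψ⁻¹(3): we need 11x ≡ 3 − 63 ≡ 48 (mod 108). Using 11⁻¹ = 59: x ≡ 59·48 = 2832 = 26·108 + 24, so x = 24.
Check: ψ(24) = 11·24 + 63 = 327 = 3·108 + 3 ≡ 3 (mod 108).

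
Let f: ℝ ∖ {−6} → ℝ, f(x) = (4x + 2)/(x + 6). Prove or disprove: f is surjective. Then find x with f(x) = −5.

-32/9

If f(x) = 4, cross-multiplying gives 1(4x + 2) = 4(x + 6), which simplifies to 2 = 24 — false.  So 4 has no preimage and f is not surjective.
Solving f(x) = −5: cross-multiplying gives 4x + 2 = −5(x + 6), which rearranges to 9x = −32, so x = −32/9.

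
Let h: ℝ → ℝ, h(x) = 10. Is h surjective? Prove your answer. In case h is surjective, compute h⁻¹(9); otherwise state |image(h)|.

1

Recall: surjectivity means every element of the codomain has a preimage under h.
h(x) = 10 for all x, so 11 has no preimage and h is not surjective.
Since h is not surjective, we state |image(h)|: the image of h is {10}, which has 1 element.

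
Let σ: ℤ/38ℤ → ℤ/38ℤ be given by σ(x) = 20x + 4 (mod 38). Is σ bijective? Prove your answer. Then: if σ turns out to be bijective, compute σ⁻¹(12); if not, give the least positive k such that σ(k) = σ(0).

19

We have gcd(20, 38) = 2 > 1. Taking s = 0 and t = 19: σ(0) = 4 and σ(19) = 20·19 + 4 = 384 ≡ 4 (mod 38).
So σ(0) = σ(19) while 0 ≠ 19, hence σ is not injective, hence not bijective.
Since σ is not bijective, we find the least positive k with σ(k) = σ(0): this means 20k ≡ 0 (mod 38), i.e. 38 ∣ 20k. Since gcd(20, 38) = 2, dividing through by 2 this holds exactly when 19 ∣ 10k, and as gcd(10, 19) = 1, exactly when 19 ∣ k.
The smallest positive such k is 19.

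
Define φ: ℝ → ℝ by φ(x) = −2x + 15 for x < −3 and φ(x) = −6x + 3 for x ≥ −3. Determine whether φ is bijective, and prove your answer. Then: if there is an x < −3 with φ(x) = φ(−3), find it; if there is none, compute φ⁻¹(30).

-15/2

Both pieces are strictly decreasing (slopes −2 and −6), so each is injective on its own interval.
The left piece maps (−∞, −3) onto (21, ∞); the right piece maps [−3, ∞) onto (−∞, 21].
Since 21 = 21, the images partition ℝ: φ is injective and surjective, hence bijective.
Because the two images are disjoint, no x < −3 has φ(x) = φ(−3), so we compute φ⁻¹(30): 30 lies in (21, ∞), so solve −2x + 15 = 30: x = (30 − 15)/(−2) = −15/2.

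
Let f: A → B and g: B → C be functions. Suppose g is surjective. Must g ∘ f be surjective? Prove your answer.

not surjective

No. Take A = {1}, B = C = {1, 2, 3, 4, 5}, f(1) = 1, and g = identity (surjective).
Then (g ∘ f)(1) = 1, and 5 ∈ C has no preimage under g ∘ f, so g ∘ f is not surjective.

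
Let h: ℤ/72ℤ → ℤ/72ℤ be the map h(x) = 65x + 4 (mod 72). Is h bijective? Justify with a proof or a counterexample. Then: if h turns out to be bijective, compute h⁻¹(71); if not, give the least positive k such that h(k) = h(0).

11

If h(x_1) = h(x_2), then 65x_1 ≡ 65x_2 (mod 72). Because gcd(65, 72) = 1, we may cancel 65 to get x_1 ≡ x_2 (mod 72).
We now compute 65⁻¹ mod 72 explicitly. Euclid's algorithm: 72 = 1·65 + 7, 65 = 9·7 + 2, 7 = 3·2 + 1; back-substituting gives 1 = 41·65 − 37·72, so 65⁻¹ ≡ 41 (mod 72).
Then y ↦ 41(y − 4) is a two-sided inverse to h, so every y ∈ ℤ/72ℤ has a preimage.
Therefore h is bijective.
Since h is bijective, we find h⁻¹(71): we need 65x ≡ 71 − 4 ≡ 67 (mod 72). Using 65⁻¹ = 41: x ≡ 41·67 = 2747 = 38·72 + 11, so x = 11.
Check: h(11) = 65·11 + 4 = 719 = 9·72 + 71 ≡ 71 (mod 72).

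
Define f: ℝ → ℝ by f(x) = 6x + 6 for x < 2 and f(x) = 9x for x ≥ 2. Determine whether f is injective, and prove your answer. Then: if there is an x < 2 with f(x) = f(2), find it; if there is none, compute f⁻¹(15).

3/2

Both pieces are strictly increasing (slopes 6 and 9), so each is injective on its own interval.
The left piece maps (−∞, 2) onto (−∞, 18); the right piece maps [2, ∞) onto [18, ∞).
These images are disjoint, so no value is attained by both pieces. Therefore f is injective.
Because the two images are disjoint, no x < 2 has f(x) = f(2), so we compute f⁻¹(15): 15 lies in (−∞, 18), so solve 6x + 6 = 15: x = (15 − 6)/6 = 3/2.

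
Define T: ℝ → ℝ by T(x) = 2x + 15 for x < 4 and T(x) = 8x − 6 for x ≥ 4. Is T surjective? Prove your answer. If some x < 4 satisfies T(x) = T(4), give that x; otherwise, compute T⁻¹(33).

39/8

Both pieces are strictly increasing (slopes 2 and 8), so each is injective on its own interval.
The left piece maps (−∞, 4) onto (−∞, 23); the right piece maps [4, ∞) onto [26, ∞).
The union (−∞, 23) ∪ [26, ∞) omits the interval between 23 and 26; in particular 23 has no preimage. So T is not surjective.
Because the two images are disjoint, no x < 4 has T(x) = T(4), so we compute T⁻¹(33): 33 lies in [26, ∞), so solve 8x − 6 = 33: x = (33 + 6)/8 = 39/8.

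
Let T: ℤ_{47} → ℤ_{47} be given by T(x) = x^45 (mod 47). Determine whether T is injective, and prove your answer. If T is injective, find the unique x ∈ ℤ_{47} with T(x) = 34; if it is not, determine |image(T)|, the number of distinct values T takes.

Since 47 is prime, the nonzero elements of ℤ_{47} form a cyclic group of order 46.
As gcd(45, 46) = 1, raising to the 45th power is a bijection on this group: if a^45 ≡ b^45 then (ab^{−1})^45 = 1, and the only element of order dividing gcd(45, 46) = 1 is 1, so a = b.
With T(0) = 0 this makes T injective on all of ℤ_{47}, hence bijective (finite equal-size domain and codomain). In particular T is injective.
Since T is injective, we find the preimage of 34. The inverse of x ↦ x^45 on (ℤ_{47})^× is x ↦ x^45, because 45·45 = 2025 = 44·46 + 1 ≡ 1 (mod 46) and x^{46} = 1 for x ≠ 0 (Fermat). So T⁻¹(34) = 34^45 mod 47.
Repeated squaring mod 47: 34^1 ≡ 34, 34^2 ≡ 34² = 1156 ≡ 28, 34^4 ≡ 28² = 784 ≡ 32, 34^8 ≡ 32² = 1024 ≡ 37, 34^16 ≡ 37² = 1369 ≡ 6, 34^32 ≡ 6² = 36. Since 45 = 32 + 8 + 4 + 1, 34^45 ≡ 36·37·32·34: 36·37 = 1332 ≡ 16, then 16·32 = 512 ≡ 42, then 42·34 = 1428 ≡ 18. So 34^45 ≡ 18 (mod 47).
Hence T⁻¹(34) = 18.

18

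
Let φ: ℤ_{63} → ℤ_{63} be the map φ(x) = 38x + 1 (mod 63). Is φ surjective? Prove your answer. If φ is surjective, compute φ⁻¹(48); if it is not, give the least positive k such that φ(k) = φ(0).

46

Since gcd(38, 63) = 1, 38 is invertible modulo 63. Euclid's algorithm: 63 = 1·38 + 25, 38 = 1·25 + 13, 25 = 1·13 + 12, 13 = 1·12 + 1; back-substituting gives 1 = 5·38 − 3·63, so 38⁻¹ ≡ 5 (mod 63).
For any y ∈ ℤ_{63}, x = 5(y − 1) mod 63 satisfies φ(x) = 38·5(y − 1) + 1 ≡ y (since 38·5 ≡ 1 mod 63). So every y has a preimage.
Therefore φ is surjective.
Since φ is surjective, we compute φ⁻¹(48): solve 38x + 1 ≡ 48 (mod 63), i.e. 38x ≡ 47 (mod 63).
Multiplying by 38⁻¹ = 5 gives x ≡ 5·47 = 235 = 3·63 + 46 ≡ 46 (mod 63).
Check: φ(46) = 38·46 + 1 = 1749 = 27·63 + 48 ≡ 48 (mod 63).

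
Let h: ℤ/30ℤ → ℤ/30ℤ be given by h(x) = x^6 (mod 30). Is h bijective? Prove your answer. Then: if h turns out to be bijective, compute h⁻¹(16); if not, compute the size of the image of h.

h(2): Repeated squaring mod 30: 2^1 ≡ 2, 2^2 ≡ 2² = 4, 2^4 ≡ 4² = 16. Since 6 = 4 + 2, 2^6 ≡ 16·4: 16·4 = 64 ≡ 4. So 2^6 ≡ 4 (mod 30).
h(8): Repeated squaring mod 30: 8^1 ≡ 8, 8^2 ≡ 8² = 64 ≡ 4, 8^4 ≡ 4² = 16. Since 6 = 4 + 2, 8^6 ≡ 16·4: 16·4 = 64 ≡ 4. So 8^6 ≡ 4 (mod 30).
So h(2) = h(8) = 4 while 2 ≠ 8, thus h is not injective, hence not bijective.
Since h is not bijective, we determine |image(h)|. Computing x^6 mod 30 for each x (by repeated squaring, reducing mod 30 at every step), the values h(0), h(1), …, h(29) are: 0, 1, 4, 9, 16, 25, 6, 19, 4, 21, 10, 1, 24, 19, 16, 15, 16, 19, 24, 1, 10, 21, 4, 19, 6, 25, 16, 9, 4, 1.
The distinct values are {0, 1, 4, 6, 9, 10, 15, 16, 19, 21, 24, 25}; there are 12 of them.

12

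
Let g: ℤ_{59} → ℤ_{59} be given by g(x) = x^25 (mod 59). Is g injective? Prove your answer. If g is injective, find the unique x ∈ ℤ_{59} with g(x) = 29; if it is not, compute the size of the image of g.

Since 59 is prime, the nonzero elements of ℤ_{59} form a cyclic group of order 58.
As gcd(25, 58) = 1, raising to the 25th power is a bijection on this group: if x_1^25 ≡ x_2^25 then (x_1x_2^{−1})^25 = 1, and the only element of order dividing gcd(25, 58) = 1 is 1, so x_1 = x_2.
With g(0) = 0 this makes g injective on all of ℤ_{59}, hence bijective (finite equal-size domain and codomain). In particular g is injective.
Since g is injective, we find the preimage of 29. The inverse of x ↦ x^25 on (ℤ_{59})^× is x ↦ x^7, because 25·7 = 175 = 3·58 + 1 ≡ 1 (mod 58) and x^{58} = 1 for x ≠ 0 (Fermat). So g⁻¹(29) = 29^7 mod 59.
Repeated squaring mod 59: 29^1 ≡ 29, 29^2 ≡ 29² = 841 ≡ 15, 29^4 ≡ 15² = 225 ≡ 48. Since 7 = 4 + 2 + 1, 29^7 ≡ 48·15·29: 48·15 = 720 ≡ 12, then 12·29 = 348 ≡ 53. So 29^7 ≡ 53 (mod 59).
Hence g⁻¹(29) = 53.

53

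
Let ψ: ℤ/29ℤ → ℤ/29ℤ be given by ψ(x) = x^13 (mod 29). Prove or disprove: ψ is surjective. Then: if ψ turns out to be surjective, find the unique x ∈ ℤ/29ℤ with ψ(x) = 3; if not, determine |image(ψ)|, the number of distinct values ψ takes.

Since 29 is prime, the nonzero elements of ℤ/29ℤ form a cyclic group of order 28.
As gcd(13, 28) = 1, raising to the 13th power is a bijection on this group: if a^13 ≡ b^13 then (ab^{−1})^13 = 1, and the only element of order dividing gcd(13, 28) = 1 is 1, so a = b.
With ψ(0) = 0 this makes ψ injective on all of ℤ/29ℤ, hence bijective (finite equal-size domain and codomain). In particular ψ is surjective.
Since ψ is surjective, we find the preimage of 3. The inverse of x ↦ x^13 on (ℤ/29ℤ)^× is x ↦ x^13, because 13·13 = 169 = 6·28 + 1 ≡ 1 (mod 28) and x^{28} = 1 for x ≠ 0 (Fermat). So ψ⁻¹(3) = 3^13 mod 29.
Repeated squaring mod 29: 3^1 ≡ 3, 3^2 ≡ 3² = 9, 3^4 ≡ 9² = 81 ≡ 23, 3^8 ≡ 23² = 529 ≡ 7. Since 13 = 8 + 4 + 1, 3^13 ≡ 7·23·3: 7·23 = 161 ≡ 16, then 16·3 = 48 ≡ 19. So 3^13 ≡ 19 (mod 29).
Hence ψ⁻¹(3) = 19.

19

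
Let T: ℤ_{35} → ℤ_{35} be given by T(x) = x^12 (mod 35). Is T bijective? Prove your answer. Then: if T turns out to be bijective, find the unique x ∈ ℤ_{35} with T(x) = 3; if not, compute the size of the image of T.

T(1) = 1^12 = 1.
T(2): Repeated squaring mod 35: 2^1 ≡ 2, 2^2 ≡ 2² = 4, 2^4 ≡ 4² = 16, 2^8 ≡ 16² = 256 ≡ 11. Since 12 = 8 + 4, 2^12 ≡ 11·16: 11·16 = 176 ≡ 1. So 2^12 ≡ 1 (mod 35).
So T(1) = T(2) = 1 while 1 ≠ 2, hence T is not injective, hence not bijective.
Since T is not bijective, we determine |image(T)|. Computing x^12 mod 35 for each x (by repeated squaring, reducing mod 35 at every step), the values T(0), T(1), …, T(34) are: 0, 1, 1, 1, 1, 15, 1, 21, 1, 1, 15, 1, 1, 1, 21, 15, 1, 1, 1, 1, 15, 21, 1, 1, 1, 15, 1, 1, 21, 1, 15, 1, 1, 1, 1.
The distinct values are {0, 1, 15, 21}; there are 4 of them.

4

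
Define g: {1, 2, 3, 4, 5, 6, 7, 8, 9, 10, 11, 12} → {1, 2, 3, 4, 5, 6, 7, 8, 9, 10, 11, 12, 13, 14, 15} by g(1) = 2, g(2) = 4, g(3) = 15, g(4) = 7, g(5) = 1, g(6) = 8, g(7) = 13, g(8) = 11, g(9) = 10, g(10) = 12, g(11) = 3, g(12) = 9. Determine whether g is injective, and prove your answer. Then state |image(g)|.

The values g(1), …, g(12) are 2, 4, 15, 7, 1, 8, 13, 11, 10, 12, 3, 9 — all distinct.
So g(u) = g(v) only when u = v, and g is injective.
The image of g is {1, 2, 3, 4, 7, 8, 9, 10, 11, 12, 13, 15}, which has 12 elements.

12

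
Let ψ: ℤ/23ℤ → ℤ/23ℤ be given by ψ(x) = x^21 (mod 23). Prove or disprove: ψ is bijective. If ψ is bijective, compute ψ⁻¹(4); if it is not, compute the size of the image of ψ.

Since 23 is prime, the nonzero elements of ℤ/23ℤ form a cyclic group of order 22.
As gcd(21, 22) = 1, raising to the 21st power is a bijection on this group: if x_1^21 ≡ x_2^21 then (x_1x_2^{−1})^21 = 1, and the only element of order dividing gcd(21, 22) = 1 is 1, so x_1 = x_2.
With ψ(0) = 0 this makes ψ injective on all of ℤ/23ℤ, hence bijective (finite equal-size domain and codomain). In particular ψ is bijective.
Since ψ is bijective, we find the preimage of 4. The inverse of x ↦ x^21 on (ℤ/23ℤ)^× is x ↦ x^21, because 21·21 = 441 = 20·22 + 1 ≡ 1 (mod 22) and x^{22} = 1 for x ≠ 0 (Fermat). So ψ⁻¹(4) = 4^21 mod 23.
Repeated squaring mod 23: 4^1 ≡ 4, 4^2 ≡ 4² = 16, 4^4 ≡ 16² = 256 ≡ 3, 4^8 ≡ 3² = 9, 4^16 ≡ 9² = 81 ≡ 12. Since 21 = 16 + 4 + 1, 4^21 ≡ 12·3·4: 12·3 = 36 ≡ 13, then 13·4 = 52 ≡ 6. So 4^21 ≡ 6 (mod 23).
Hence ψ⁻¹(4) = 6.

6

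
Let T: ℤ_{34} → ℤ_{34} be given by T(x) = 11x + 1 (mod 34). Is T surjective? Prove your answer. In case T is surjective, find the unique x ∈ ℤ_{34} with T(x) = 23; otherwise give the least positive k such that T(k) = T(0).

2

Since gcd(11, 34) = 1, 11 is invertible modulo 34. Euclid's algorithm: 34 = 3·11 + 1; back-substituting gives 1 = 31·11 − 10·34, so 11⁻¹ ≡ 31 (mod 34).
Then y ↦ 31(y − 1) is a two-sided inverse to T, so every y ∈ ℤ_{34} has a preimage.
So T is surjective.
Since T is surjective, we compute T⁻¹(23): solve 11x + 1 ≡ 23 (mod 34), i.e. 11x ≡ 22 (mod 34).
Multiplying by 11⁻¹ = 31 gives x ≡ 31·22 = 682 = 20·34 + 2 ≡ 2 (mod 34).
Check: T(2) = 11·2 + 1 = 23 ≡ 23 (mod 34).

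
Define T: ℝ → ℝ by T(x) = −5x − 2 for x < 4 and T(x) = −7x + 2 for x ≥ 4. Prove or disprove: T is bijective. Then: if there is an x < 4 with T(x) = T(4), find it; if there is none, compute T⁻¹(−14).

Both pieces are strictly decreasing (slopes −5 and −7), so each is injective on its own interval.
The left piece maps (−∞, 4) onto (−22, ∞); the right piece maps [4, ∞) onto (−∞, −26].
The images leave a gap (−22 has no preimage), so T is not surjective, hence not bijective.
Because the two images are disjoint, no x < 4 has T(x) = T(4), so we compute T⁻¹(−14): −14 lies in (−22, ∞), so solve −5x − 2 = −14: x = (−14 + 2)/(−5) = 12/5.

12/5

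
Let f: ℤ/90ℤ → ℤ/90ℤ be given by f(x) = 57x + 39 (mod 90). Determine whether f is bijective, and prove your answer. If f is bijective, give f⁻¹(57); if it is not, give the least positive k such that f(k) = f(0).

Recall: f is injective if f(u) = f(v) implies u = v.
We have gcd(57, 90) = 3 > 1. Taking u = 0 and v = 30: f(0) = 39 and f(30) = 57·30 + 39 = 1749 ≡ 39 (mod 90).
So f(0) = f(30) while 0 ≠ 30, so f is not injective, hence not bijective.
Since f is not bijective, we find the least positive k with f(k) = f(0): this means 57k ≡ 0 (mod 90), i.e. 90 ∣ 57k. Since gcd(57, 90) = 3, dividing through by 3 this holds exactly when 30 ∣ 19k, and as gcd(19, 30) = 1, exactly when 30 ∣ k.
The smallest positive such k is 30.

30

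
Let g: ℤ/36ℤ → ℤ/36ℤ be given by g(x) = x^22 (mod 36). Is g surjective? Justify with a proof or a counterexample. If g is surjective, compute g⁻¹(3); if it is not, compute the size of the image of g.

g(0) = 0^22 = 0.
g(6): Repeated squaring mod 36: 6^1 ≡ 6, 6^2 ≡ 6² = 36 ≡ 0, 6^4 ≡ 0² = 0, 6^8 ≡ 0² = 0, 6^16 ≡ 0² = 0. Since 22 = 16 + 4 + 2, 6^22 ≡ 0·0·0: 0·0 = 0, then 0·0 = 0. So 6^22 ≡ 0 (mod 36).
So g(0) = g(6) = 0 while 0 ≠ 6, hence g is not injective.
A non-injective map from the 36-element set ℤ/36ℤ to itself takes at most 35 distinct values, so it cannot be surjective. Therefore g is not surjective.
Since g is not surjective, we determine |image(g)|. Computing x^22 mod 36 for each x (by repeated squaring, reducing mod 36 at every step), the values g(0), g(1), …, g(35) are: 0, 1, 16, 9, 4, 13, 0, 25, 28, 9, 28, 25, 0, 13, 4, 9, 16, 1, 0, 1, 16, 9, 4, 13, 0, 25, 28, 9, 28, 25, 0, 13, 4, 9, 16, 1.
The distinct values are {0, 1, 4, 9, 13, 16, 25, 28}; there are 8 of them.

8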